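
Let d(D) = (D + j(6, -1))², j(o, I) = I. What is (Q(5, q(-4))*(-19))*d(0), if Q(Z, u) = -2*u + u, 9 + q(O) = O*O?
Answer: 133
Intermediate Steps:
q(O) = -9 + O² (q(O) = -9 + O*O = -9 + O²)
d(D) = (-1 + D)² (d(D) = (D - 1)² = (-1 + D)²)
Q(Z, u) = -u
(Q(5, q(-4))*(-19))*d(0) = (-(-9 + (-4)²)*(-19))*(-1 + 0)² = (-(-9 + 16)*(-19))*(-1)² = (-1*7*(-19))*1 = -7*(-19)*1 = 133*1 = 133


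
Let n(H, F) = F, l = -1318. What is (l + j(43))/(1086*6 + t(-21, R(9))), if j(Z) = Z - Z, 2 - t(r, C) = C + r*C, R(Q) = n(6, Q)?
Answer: -659/3349 ≈ -0.19678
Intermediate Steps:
R(Q) = Q
t(r, C) = 2 - C - C*r (t(r, C) = 2 - (C + r*C) = 2 - (C + C*r) = 2 + (-C - C*r) = 2 - C - C*r)
j(Z) = 0
(l + j(43))/(1086*6 + t(-21, R(9))) = (-1318 + 0)/(1086*6 + (2 - 1*9 - 1*9*(-21))) = -1318/(6516 + (2 - 9 + 189)) = -1318/(6516 + 182) = -1318/6698 = -1318*1/6698 = -659/3349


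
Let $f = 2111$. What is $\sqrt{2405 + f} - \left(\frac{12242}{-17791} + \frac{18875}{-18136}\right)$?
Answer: $\frac{557826037}{322657576} + 2 \sqrt{1129} \approx 68.93$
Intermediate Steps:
$\sqrt{2405 + f} - \left(\frac{12242}{-17791} + \frac{18875}{-18136}\right) = \sqrt{2405 + 2111} - \left(\frac{12242}{-17791} + \frac{18875}{-18136}\right) = \sqrt{4516} - \left(12242 \left(- \frac{1}{17791}\right) + 18875 \left(- \frac{1}{18136}\right)\right) = 2 \sqrt{1129} - \left(- \frac{12242}{17791} - \frac{18875}{18136}\right) = 2 \sqrt{1129} - - \frac{557826037}{322657576} = 2 \sqrt{1129} + \frac{557826037}{322657576} = \frac{557826037}{322657576} + 2 \sqrt{1129}$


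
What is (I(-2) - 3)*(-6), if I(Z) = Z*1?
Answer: 30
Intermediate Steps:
I(Z) = Z
(I(-2) - 3)*(-6) = (-2 - 3)*(-6) = -5*(-6) = 30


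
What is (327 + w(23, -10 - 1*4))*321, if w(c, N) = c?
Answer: 112350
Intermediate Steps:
(327 + w(23, -10 - 1*4))*321 = (327 + 23)*321 = 350*321 = 112350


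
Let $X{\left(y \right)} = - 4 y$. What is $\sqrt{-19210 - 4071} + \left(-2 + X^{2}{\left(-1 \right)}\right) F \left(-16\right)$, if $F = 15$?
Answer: $-3360 + i \sqrt{23281} \approx -3360.0 + 152.58 i$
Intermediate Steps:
$\sqrt{-19210 - 4071} + \left(-2 + X^{2}{\left(-1 \right)}\right) F \left(-16\right) = \sqrt{-19210 - 4071} + \left(-2 + \left(\left(-4\right) \left(-1\right)\right)^{2}\right) 15 \left(-16\right) = \sqrt{-23281} + \left(-2 + 4^{2}\right) 15 \left(-16\right) = i \sqrt{23281} + \left(-2 + 16\right) 15 \left(-16\right) = i \sqrt{23281} + 14 \cdot 15 \left(-16\right) = i \sqrt{23281} + 210 \left(-16\right) = i \sqrt{23281} - 3360 = -3360 + i \sqrt{23281}$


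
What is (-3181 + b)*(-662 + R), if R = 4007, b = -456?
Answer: -12165765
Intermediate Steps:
(-3181 + b)*(-662 + R) = (-3181 - 456)*(-662 + 4007) = -3637*3345 = -12165765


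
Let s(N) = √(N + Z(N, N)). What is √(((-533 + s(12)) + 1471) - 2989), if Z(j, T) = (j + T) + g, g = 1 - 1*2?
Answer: √(-2051 + √35) ≈ 45.223*I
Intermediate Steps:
g = -1 (g = 1 - 2 = -1)
Z(j, T) = -1 + T + j (Z(j, T) = (j + T) - 1 = (T + j) - 1 = -1 + T + j)
s(N) = √(-1 + 3*N) (s(N) = √(N + (-1 + N + N)) = √(N + (-1 + 2*N)) = √(-1 + 3*N))
√(((-533 + s(12)) + 1471) - 2989) = √(((-533 + √(-1 + 3*12)) + 1471) - 2989) = √(((-533 + √(-1 + 36)) + 1471) - 2989) = √(((-533 + √35) + 1471) - 2989) = √((938 + √35) - 2989) = √(-2051 + √35)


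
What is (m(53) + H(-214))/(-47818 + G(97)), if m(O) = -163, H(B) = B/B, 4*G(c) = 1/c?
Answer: 6984/2061487 ≈ 0.0033878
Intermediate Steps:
G(c) = 1/(4*c)
H(B) = 1
(m(53) + H(-214))/(-47818 + G(97)) = (-163 + 1)/(-47818 + (¼)/97) = -162/(-47818 + (¼)*(1/97)) = -162/(-47818 + 1/388) = -162/(-18553383/388) = -162*(-388/18553383) = 6984/2061487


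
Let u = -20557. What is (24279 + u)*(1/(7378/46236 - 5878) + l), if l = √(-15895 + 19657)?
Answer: -86045196/135883915 + 11166*√418 ≈ 2.2829e+5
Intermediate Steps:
l = 3*√418 (l = √3762 = 3*√418 ≈ 61.335)
(24279 + u)*(1/(7378/46236 - 5878) + l) = (24279 - 20557)*(1/(7378/46236 - 5878) + 3*√418) = 3722*(1/(7378*(1/46236) - 5878) + 3*√418) = 3722*(1/(3689/23118 - 5878) + 3*√418) = 3722*(1/(-135883915/23118) + 3*√418) = 3722*(-23118/135883915 + 3*√418) = -86045196/135883915 + 11166*√418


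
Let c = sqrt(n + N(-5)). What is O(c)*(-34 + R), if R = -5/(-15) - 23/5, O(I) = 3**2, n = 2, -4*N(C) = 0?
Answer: -1722/5 ≈ -344.40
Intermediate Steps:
N(C) = 0 (N(C) = -1/4*0 = 0)
c = sqrt(2) (c = sqrt(2 + 0) = sqrt(2) ≈ 1.4142)
O(I) = 9
R = -64/15 (R = -5*(-1/15) - 23*1/5 = 1/3 - 23/5 = -64/15 ≈ -4.2667)
O(c)*(-34 + R) = 9*(-34 - 64/15) = 9*(-574/15) = -1722/5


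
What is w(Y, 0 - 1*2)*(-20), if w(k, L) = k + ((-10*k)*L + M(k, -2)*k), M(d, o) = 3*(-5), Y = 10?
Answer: -1200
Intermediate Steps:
M(d, o) = -15
w(k, L) = -14*k - 10*L*k (w(k, L) = k + ((-10*k)*L - 15*k) = k + (-10*L*k - 15*k) = k + (-15*k - 10*L*k) = -14*k - 10*L*k)
w(Y, 0 - 1*2)*(-20) = -2*10*(7 + 5*(0 - 1*2))*(-20) = -2*10*(7 + 5*(0 - 2))*(-20) = -2*10*(7 + 5*(-2))*(-20) = -2*10*(7 - 10)*(-20) = -2*10*(-3)*(-20) = 60*(-20) = -1200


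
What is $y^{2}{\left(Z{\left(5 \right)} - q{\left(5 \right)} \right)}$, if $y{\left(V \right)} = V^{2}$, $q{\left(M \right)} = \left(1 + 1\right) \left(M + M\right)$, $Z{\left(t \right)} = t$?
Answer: $50625$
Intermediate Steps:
$q{\left(M \right)} = 4 M$ ($q{\left(M \right)} = 2 \cdot 2 M = 4 M$)
$y^{2}{\left(Z{\left(5 \right)} - q{\left(5 \right)} \right)} = \left(\left(5 - 4 \cdot 5\right)^{2}\right)^{2} = \left(\left(5 - 20\right)^{2}\right)^{2} = \left(\left(-15\right)^{2}\right)^{2} = 225^{2} = 50625$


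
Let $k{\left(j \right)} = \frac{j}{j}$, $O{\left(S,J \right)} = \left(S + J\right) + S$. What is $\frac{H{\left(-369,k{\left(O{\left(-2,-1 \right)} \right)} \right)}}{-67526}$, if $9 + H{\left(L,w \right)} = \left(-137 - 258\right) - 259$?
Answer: $\frac{663}{67526} \approx 0.0098184$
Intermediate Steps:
$O{\left(S,J \right)} = J + 2 S$ ($O{\left(S,J \right)} = \left(J + S\right) + S = J + 2 S$)
$k{\left(j \right)} = 1$
$H{\left(L,w \right)} = -663$ ($H{\left(L,w \right)} = -9 - 654 = -663$)
$\frac{H{\left(-369,k{\left(O{\left(-2,-1 \right)} \right)} \right)}}{-67526} = - \frac{663}{-67526} = \left(-663\right) \left(- \frac{1}{67526}\right) = \frac{663}{67526}$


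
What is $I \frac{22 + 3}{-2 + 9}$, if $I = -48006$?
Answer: $-171450$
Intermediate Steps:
$I \frac{22 + 3}{-2 + 9} = - 48006 \frac{22 + 3}{-2 + 9} = - 48006 \cdot \frac{25}{7} = - 48006 \cdot 25 \cdot \frac{1}{7} = \left(-48006\right) \frac{25}{7} = -171450$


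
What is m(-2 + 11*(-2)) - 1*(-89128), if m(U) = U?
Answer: 89104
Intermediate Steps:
m(-2 + 11*(-2)) - 1*(-89128) = (-2 + 11*(-2)) - 1*(-89128) = (-2 - 22) + 89128 = -24 + 89128 = 89104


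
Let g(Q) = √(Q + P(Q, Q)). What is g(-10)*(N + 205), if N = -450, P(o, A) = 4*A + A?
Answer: -490*I*√15 ≈ -1897.8*I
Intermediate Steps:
P(o, A) = 5*A
g(Q) = √6*√Q (g(Q) = √(Q + 5*Q) = √(6*Q) = √6*√Q)
g(-10)*(N + 205) = (√6*√(-10))*(-450 + 205) = (√6*(I*√10))*(-245) = (2*I*√15)*(-245) = -490*I*√15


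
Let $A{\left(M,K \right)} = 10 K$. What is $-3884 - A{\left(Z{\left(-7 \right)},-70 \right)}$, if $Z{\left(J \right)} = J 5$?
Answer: $-3184$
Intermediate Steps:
$Z{\left(J \right)} = 5 J$
$-3884 - A{\left(Z{\left(-7 \right)},-70 \right)} = -3884 - 10 \left(-70\right) = -3884 - -700 = -3884 + 700 = -3184$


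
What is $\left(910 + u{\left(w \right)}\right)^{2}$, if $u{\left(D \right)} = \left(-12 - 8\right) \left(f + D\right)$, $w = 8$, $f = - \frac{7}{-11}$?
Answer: $\frac{65772100}{121} \approx 5.4357 \cdot 10^{5}$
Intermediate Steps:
$f = \frac{7}{11}$ ($f = \left(-7\right) \left(- \frac{1}{11}\right) = \frac{7}{11} \approx 0.63636$)
$u{\left(D \right)} = - \frac{140}{11} - 20 D$ ($u{\left(D \right)} = \left(-12 - 8\right) \left(\frac{7}{11} + D\right) = - 20 \left(\frac{7}{11} + D\right) = - \frac{140}{11} - 20 D$)
$\left(910 + u{\left(w \right)}\right)^{2} = \left(910 - \frac{1900}{11}\right)^{2} = \left(\frac{8110}{11}\right)^{2} = \frac{65772100}{121}$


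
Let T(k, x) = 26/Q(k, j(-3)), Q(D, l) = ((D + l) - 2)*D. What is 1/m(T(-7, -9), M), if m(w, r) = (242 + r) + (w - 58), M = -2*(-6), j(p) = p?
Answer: 42/8245 ≈ 0.0050940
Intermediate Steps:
Q(D, l) = D*(-2 + D + l) (Q(D, l) = (-2 + D + l)*D = D*(-2 + D + l))
M = 12
T(k, x) = 26/(k*(-5 + k)) (T(k, x) = 26/((k*(-2 + k - 3))) = 26/((k*(-5 + k))) = 26*(1/(k*(-5 + k))) = 26/(k*(-5 + k)))
m(w, r) = 184 + r + w (m(w, r) = (242 + r) + (-58 + w) = 184 + r + w)
1/m(T(-7, -9), M) = 1/(184 + 12 + 26/(-7*(-5 - 7))) = 1/(184 + 12 + 26*(-1/7)/(-12)) = 1/(184 + 12 + 26*(-1/7)*(-1/12)) = 1/(184 + 12 + 13/42) = 1/(8245/42) = 42/8245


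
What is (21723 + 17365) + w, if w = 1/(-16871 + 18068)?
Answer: 46788337/1197 ≈ 39088.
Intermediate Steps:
w = 1/1197 ≈ 0.00083542
(21723 + 17365) + w = (21723 + 17365) + 1/1197 = 39088 + 1/1197 = 46788337/1197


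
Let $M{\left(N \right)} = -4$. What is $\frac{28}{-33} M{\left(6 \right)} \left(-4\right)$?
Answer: $- \frac{448}{33} \approx -13.576$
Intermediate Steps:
$\frac{28}{-33} M{\left(6 \right)} \left(-4\right) = \frac{28}{-33} \left(-4\right) \left(-4\right) = 28 \left(- \frac{1}{33}\right) \left(-4\right) \left(-4\right) = \left(- \frac{28}{33}\right) \left(-4\right) \left(-4\right) = \frac{112}{33} \left(-4\right) = - \frac{448}{33}$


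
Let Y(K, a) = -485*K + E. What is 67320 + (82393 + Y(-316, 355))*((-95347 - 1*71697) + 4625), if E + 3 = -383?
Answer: -38211763553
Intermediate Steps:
E = -386 (E = -3 - 383 = -386)
Y(K, a) = -386 - 485*K (Y(K, a) = -485*K - 386 = -386 - 485*K)
67320 + (82393 + Y(-316, 355))*((-95347 - 1*71697) + 4625) = 67320 + (82393 + (-386 - 485*(-316)))*((-95347 - 1*71697) + 4625) = 67320 + (82393 + (-386 + 153260))*((-95347 - 71697) + 4625) = 67320 + (82393 + 152874)*(-167044 + 4625) = 67320 + 235267*(-162419) = 67320 - 38211830873 = -38211763553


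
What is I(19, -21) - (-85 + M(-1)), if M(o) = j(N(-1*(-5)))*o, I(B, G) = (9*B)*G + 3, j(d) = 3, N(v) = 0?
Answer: -3500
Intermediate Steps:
I(B, G) = 3 + 9*B*G (I(B, G) = 9*B*G + 3 = 3 + 9*B*G)
M(o) = 3*o
I(19, -21) - (-85 + M(-1)) = (3 + 9*19*(-21)) - (-85 + 3*(-1)) = (3 - 3591) - (-85 - 3) = -3588 - 1*(-88) = -3588 + 88 = -3500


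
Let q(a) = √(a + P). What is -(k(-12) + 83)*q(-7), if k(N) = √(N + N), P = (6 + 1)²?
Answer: √42*(-83 - 2*I*√6) ≈ -537.9 - 31.749*I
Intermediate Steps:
P = 49 (P = 7² = 49)
k(N) = √2*√N (k(N) = √(2*N) = √2*√N)
q(a) = √(49 + a) (q(a) = √(a + 49) = √(49 + a))
-(k(-12) + 83)*q(-7) = -(√2*√(-12) + 83)*√(49 - 7) = -(√2*(2*I*√3) + 83)*√42 = -(2*I*√6 + 83)*√42 = -(83 + 2*I*√6)*√42 = -√42*(83 + 2*I*√6)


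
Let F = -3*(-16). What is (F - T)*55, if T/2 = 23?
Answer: 110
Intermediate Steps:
T = 46 (T = 2*23 = 46)
F = 48
(F - T)*55 = (48 - 1*46)*55 = (48 - 46)*55 = 2*55 = 110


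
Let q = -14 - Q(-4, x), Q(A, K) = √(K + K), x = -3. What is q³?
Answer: -(14 + I*√6)³ ≈ -2492.0 - 1425.6*I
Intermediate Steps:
Q(A, K) = √2*√K (Q(A, K) = √(2*K) = √2*√K)
q = -14 - I*√6 (q = -14 - √2*√(-3) = -14 - √2*I*√3 = -14 - I*√6 ≈ -14.0 - 2.4495*I)
q³ = (-14 - I*√6)³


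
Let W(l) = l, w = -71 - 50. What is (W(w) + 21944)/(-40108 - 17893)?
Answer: -21823/58001 ≈ -0.37625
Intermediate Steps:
w = -121
(W(w) + 21944)/(-40108 - 17893) = (-121 + 21944)/(-40108 - 17893) = 21823/(-58001) = 21823*(-1/58001) = -21823/58001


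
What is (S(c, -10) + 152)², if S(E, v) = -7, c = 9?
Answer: 21025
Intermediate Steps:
(S(c, -10) + 152)² = (-7 + 152)² = 145² = 21025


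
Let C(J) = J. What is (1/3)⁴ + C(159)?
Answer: 12880/81 ≈ 159.01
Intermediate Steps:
(1/3)⁴ + C(159) = (1/3)⁴ + 159 = (⅓)⁴ + 159 = 1/81 + 159 = 12880/81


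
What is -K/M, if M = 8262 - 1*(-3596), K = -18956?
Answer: 1354/847 ≈ 1.5986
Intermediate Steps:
M = 11858 (M = 8262 + 3596 = 11858)
-K/M = -(-18956)/11858 = -1*(-1354/847) = 1354/847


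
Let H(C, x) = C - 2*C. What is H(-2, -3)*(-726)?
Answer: -1452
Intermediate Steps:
H(C, x) = -C
H(-2, -3)*(-726) = -1*(-2)*(-726) = 2*(-726) = -1452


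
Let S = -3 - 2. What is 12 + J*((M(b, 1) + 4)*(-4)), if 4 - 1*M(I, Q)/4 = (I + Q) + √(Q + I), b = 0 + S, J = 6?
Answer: -852 + 192*I ≈ -852.0 + 192.0*I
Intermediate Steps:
S = -5
b = -5 (b = 0 - 5 = -5)
M(I, Q) = 16 - 4*I - 4*Q - 4*√(I + Q) (M(I, Q) = 16 - 4*((I + Q) + √(Q + I)) = 16 - 4*((I + Q) + √(I + Q)) = 16 - 4*(I + Q + √(I + Q)) = 16 + (-4*I - 4*Q - 4*√(I + Q)) = 16 - 4*I - 4*Q - 4*√(I + Q))
12 + J*((M(b, 1) + 4)*(-4)) = 12 + 6*(((16 - 4*(-5) - 4*1 - 4*√(-5 + 1)) + 4)*(-4)) = 12 + 6*(((16 + 20 - 4 - 8*I) + 4)*(-4)) = 12 + 6*(((32 - 8*I) + 4)*(-4)) = 12 + 6*((36 - 8*I)*(-4)) = 12 + 6*(-144 + 32*I) = 12 + (-864 + 192*I) = -852 + 192*I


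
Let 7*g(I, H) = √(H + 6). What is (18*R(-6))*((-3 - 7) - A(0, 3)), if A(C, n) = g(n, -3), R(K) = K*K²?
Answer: 38880 + 3888*√3/7 ≈ 39842.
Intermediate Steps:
R(K) = K³
g(I, H) = √(6 + H)/7 (g(I, H) = √(H + 6)/7 = √(6 + H)/7)
A(C, n) = √3/7 (A(C, n) = √(6 - 3)/7 = √3/7)
(18*R(-6))*((-3 - 7) - A(0, 3)) = (18*(-6)³)*((-3 - 7) - √3/7) = (18*(-216))*(-10 - √3/7) = -3888*(-10 - √3/7) = 38880 + 3888*√3/7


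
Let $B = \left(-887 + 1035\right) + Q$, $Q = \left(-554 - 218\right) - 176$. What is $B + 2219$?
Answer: $1419$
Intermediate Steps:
$Q = -948$ ($Q = -772 - 176 = -948$)
$B = -800$ ($B = \left(-887 + 1035\right) - 948 = 148 - 948 = -800$)
$B + 2219 = -800 + 2219 = 1419$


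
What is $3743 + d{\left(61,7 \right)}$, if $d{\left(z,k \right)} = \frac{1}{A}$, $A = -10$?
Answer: $\frac{37429}{10} \approx 3742.9$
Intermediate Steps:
$d{\left(z,k \right)} = - \frac{1}{10}$ ($d{\left(z,k \right)} = \frac{1}{-10} = - \frac{1}{10}$)
$3743 + d{\left(61,7 \right)} = 3743 - \frac{1}{10} = \frac{37429}{10}$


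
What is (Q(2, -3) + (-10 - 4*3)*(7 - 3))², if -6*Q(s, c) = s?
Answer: 70225/9 ≈ 7802.8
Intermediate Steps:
Q(s, c) = -s/6
(Q(2, -3) + (-10 - 4*3)*(7 - 3))² = (-⅙*2 + (-10 - 4*3)*(7 - 3))² = (-⅓ + (-10 - 12)*4)² = (-⅓ - 22*4)² = (-⅓ - 88)² = (-265/3)² = 70225/9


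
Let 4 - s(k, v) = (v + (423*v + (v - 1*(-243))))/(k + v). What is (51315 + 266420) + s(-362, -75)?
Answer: 138820311/437 ≈ 3.1767e+5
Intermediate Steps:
s(k, v) = 4 - (243 + 425*v)/(k + v) (s(k, v) = 4 - (v + (423*v + (v - 1*(-243))))/(k + v) = 4 - (v + (423*v + (v + 243)))/(k + v) = 4 - (v + (423*v + (243 + v)))/(k + v) = 4 - (v + (243 + 424*v))/(k + v) = 4 - (243 + 425*v)/(k + v))
(51315 + 266420) + s(-362, -75) = (51315 + 266420) + (-243 - 421*(-75) + 4*(-362))/(-362 - 75) = 317735 + (-243 + 31575 - 1448)/(-437) = 317735 - 1/437*29884 = 317735 - 29884/437 = 138820311/437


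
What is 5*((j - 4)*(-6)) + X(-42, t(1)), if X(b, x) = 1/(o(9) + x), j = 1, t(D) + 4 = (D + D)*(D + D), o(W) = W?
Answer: 811/9 ≈ 90.111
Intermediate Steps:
t(D) = -4 + 4*D² (t(D) = -4 + (D + D)*(D + D) = -4 + (2*D)*(2*D) = -4 + 4*D²)
X(b, x) = 1/(9 + x)
5*((j - 4)*(-6)) + X(-42, t(1)) = 5*((1 - 4)*(-6)) + 1/(9 + (-4 + 4*1²)) = 5*(-3*(-6)) + 1/(9 + (-4 + 4*1)) = 5*18 + 1/(9 + (-4 + 4)) = 90 + 1/(9 + 0) = 90 + 1/9 = 90 + ⅑ = 811/9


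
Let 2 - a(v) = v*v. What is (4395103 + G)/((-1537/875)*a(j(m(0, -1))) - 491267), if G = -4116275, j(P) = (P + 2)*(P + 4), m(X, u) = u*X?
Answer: -243974500/429763331 ≈ -0.56769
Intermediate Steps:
m(X, u) = X*u
j(P) = (2 + P)*(4 + P)
a(v) = 2 - v² (a(v) = 2 - v*v = 2 - v²)
(4395103 + G)/((-1537/875)*a(j(m(0, -1))) - 491267) = (4395103 - 4116275)/((-1537/875)*(2 - (8 + (0*(-1))² + 6*(0*(-1)))²) - 491267) = 278828/((-1537*1/875)*(2 - (8 + 0² + 6*0)²) - 491267) = 278828/(-1537*(2 - (8 + 0 + 0)²)/875 - 491267) = 278828/(-1537*(2 - 1*8²)/875 - 491267) = 278828/(-1537*(2 - 1*64)/875 - 491267) = 278828/(-1537*(2 - 64)/875 - 491267) = 278828/(-1537/875*(-62) - 491267) = 278828/(95294/875 - 491267) = 278828/(-429763331/875) = 278828*(-875/429763331) = -243974500/429763331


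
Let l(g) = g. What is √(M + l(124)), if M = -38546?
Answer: I*√38422 ≈ 196.02*I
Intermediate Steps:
√(M + l(124)) = √(-38546 + 124) = √(-38422) = I*√38422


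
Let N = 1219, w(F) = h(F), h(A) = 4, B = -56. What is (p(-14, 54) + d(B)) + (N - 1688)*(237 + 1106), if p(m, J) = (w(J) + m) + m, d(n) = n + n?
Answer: -630003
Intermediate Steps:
w(F) = 4
d(n) = 2*n
p(m, J) = 4 + 2*m (p(m, J) = (4 + m) + m = 4 + 2*m)
(p(-14, 54) + d(B)) + (N - 1688)*(237 + 1106) = ((4 + 2*(-14)) + 2*(-56)) + (1219 - 1688)*(237 + 1106) = ((4 - 28) - 112) - 469*1343 = (-24 - 112) - 629867 = -136 - 629867 = -630003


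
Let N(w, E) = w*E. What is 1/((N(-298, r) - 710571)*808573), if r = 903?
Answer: -1/792130668045 ≈ -1.2624e-12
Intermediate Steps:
N(w, E) = E*w
1/((N(-298, r) - 710571)*808573) = 1/((903*(-298) - 710571)*808573) = (1/808573)/(-269094 - 710571) = (1/808573)/(-979665) = -1/979665*1/808573 = -1/792130668045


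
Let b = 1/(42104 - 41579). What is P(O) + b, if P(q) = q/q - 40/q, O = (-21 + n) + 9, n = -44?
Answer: 901/525 ≈ 1.7162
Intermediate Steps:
b = 1/525 ≈ 0.0019048
O = -56 (O = (-21 - 44) + 9 = -65 + 9 = -56)
P(q) = 1 - 40/q
P(O) + b = (-40 - 56)/(-56) + 1/525 = -1/56*(-96) + 1/525 = 12/7 + 1/525 = 901/525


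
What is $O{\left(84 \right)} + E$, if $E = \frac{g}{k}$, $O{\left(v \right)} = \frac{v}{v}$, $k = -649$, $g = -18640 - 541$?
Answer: $\frac{19830}{649} \approx 30.555$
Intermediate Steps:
$g = -19181$
$O{\left(v \right)} = 1$
$E = \frac{19181}{649}$ ($E = - \frac{19181}{-649} = \left(-19181\right) \left(- \frac{1}{649}\right) = \frac{19181}{649} \approx 29.555$)
$O{\left(84 \right)} + E = 1 + \frac{19181}{649} = \frac{19830}{649}$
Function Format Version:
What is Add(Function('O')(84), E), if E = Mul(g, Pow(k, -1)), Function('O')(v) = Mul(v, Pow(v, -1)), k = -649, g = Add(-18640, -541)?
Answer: Rational(19830, 649) ≈ 30.555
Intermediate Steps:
g = -19181
Function('O')(v) = 1
E = Rational(19181, 649) (E = Mul(-19181, Pow(-649, -1)) = Mul(-19181, Rational(-1, 649)) = Rational(19181, 649) ≈ 29.555)
Add(Function('O')(84), E) = Add(1, Rational(19181, 649)) = Rational(19830, 649)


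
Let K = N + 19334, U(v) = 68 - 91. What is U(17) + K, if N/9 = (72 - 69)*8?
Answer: 19527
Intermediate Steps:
U(v) = -23
N = 216 (N = 9*((72 - 69)*8) = 9*(3*8) = 9*24 = 216)
K = 19550 (K = 216 + 19334 = 19550)
U(17) + K = -23 + 19550 = 19527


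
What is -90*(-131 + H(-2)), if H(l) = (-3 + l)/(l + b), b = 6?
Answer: 23805/2 ≈ 11903.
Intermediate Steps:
H(l) = (-3 + l)/(6 + l) (H(l) = (-3 + l)/(l + 6) = (-3 + l)/(6 + l))
-90*(-131 + H(-2)) = -90*(-131 + (-3 - 2)/(6 - 2)) = -90*(-131 - 5/4) = -90*(-529/4) = 23805/2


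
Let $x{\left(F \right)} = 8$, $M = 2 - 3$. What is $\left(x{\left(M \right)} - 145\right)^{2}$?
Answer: $18769$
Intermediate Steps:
$M = -1$
$\left(x{\left(M \right)} - 145\right)^{2} = \left(8 - 145\right)^{2} = \left(-137\right)^{2} = 18769$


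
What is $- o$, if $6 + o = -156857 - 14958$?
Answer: $171821$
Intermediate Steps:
$o = -171821$ ($o = -6 - 171815 = -171821$)
$- o = \left(-1\right) \left(-171821\right) = 171821$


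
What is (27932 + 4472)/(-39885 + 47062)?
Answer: 32404/7177 ≈ 4.5150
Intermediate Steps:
(27932 + 4472)/(-39885 + 47062) = 32404/7177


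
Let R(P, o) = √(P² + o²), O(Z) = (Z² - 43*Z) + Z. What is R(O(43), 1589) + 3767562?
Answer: 3767562 + √2526770 ≈ 3.7692e+6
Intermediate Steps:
O(Z) = Z² - 42*Z
R(O(43), 1589) + 3767562 = √((43*(-42 + 43))² + 1589²) + 3767562 = √((43*1)² + 2524921) + 3767562 = √(43² + 2524921) + 3767562 = √(1849 + 2524921) + 3767562 = √2526770 + 3767562 = 3767562 + √2526770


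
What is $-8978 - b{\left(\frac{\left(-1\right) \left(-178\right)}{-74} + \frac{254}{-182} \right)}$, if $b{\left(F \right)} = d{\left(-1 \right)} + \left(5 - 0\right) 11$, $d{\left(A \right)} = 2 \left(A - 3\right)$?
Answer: $-9025$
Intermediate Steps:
$d{\left(A \right)} = -6 + 2 A$ ($d{\left(A \right)} = 2 \left(-3 + A\right) = -6 + 2 A$)
$b{\left(F \right)} = 47$ ($b{\left(F \right)} = \left(-6 + 2 \left(-1\right)\right) + \left(5 - 0\right) 11 = \left(-6 - 2\right) + \left(5 + 0\right) 11 = -8 + 5 \cdot 11 = -8 + 55 = 47$)
$-8978 - b{\left(\frac{\left(-1\right) \left(-178\right)}{-74} + \frac{254}{-182} \right)} = -8978 - 47 = -9025$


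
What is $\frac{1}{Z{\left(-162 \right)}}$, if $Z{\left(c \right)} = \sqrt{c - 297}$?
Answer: $- \frac{i \sqrt{51}}{153} \approx - 0.046676 i$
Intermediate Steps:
$Z{\left(c \right)} = \sqrt{-297 + c}$
$\frac{1}{Z{\left(-162 \right)}} = \frac{1}{\sqrt{-297 - 162}} = \frac{1}{\sqrt{-459}} = \frac{1}{3 i \sqrt{51}} = - \frac{i \sqrt{51}}{153}$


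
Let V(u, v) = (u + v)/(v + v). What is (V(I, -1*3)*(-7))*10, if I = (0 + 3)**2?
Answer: 70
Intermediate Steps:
I = 9 (I = 3**2 = 9)
V(u, v) = (u + v)/(2*v) (V(u, v) = (u + v)/((2*v)) = (u + v)*(1/(2*v)) = (u + v)/(2*v))
(V(I, -1*3)*(-7))*10 = (((9 - 1*3)/(2*((-1*3))))*(-7))*10 = (((1/2)*(9 - 3)/(-3))*(-7))*10 = (((1/2)*(-1/3)*6)*(-7))*10 = -1*(-7)*10 = 7*10 = 70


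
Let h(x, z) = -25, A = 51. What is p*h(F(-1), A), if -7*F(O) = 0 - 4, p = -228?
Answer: 5700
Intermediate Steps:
F(O) = 4/7 (F(O) = -(0 - 4)/7 = -⅐*(-4) = 4/7)
p*h(F(-1), A) = -228*(-25) = 5700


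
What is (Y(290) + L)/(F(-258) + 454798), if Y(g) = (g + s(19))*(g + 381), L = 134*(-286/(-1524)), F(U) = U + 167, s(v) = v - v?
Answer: 6740761/15749397 ≈ 0.42800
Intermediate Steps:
s(v) = 0
F(U) = 167 + U
L = 9581/381 (L = 134*(-286*(-1/1524)) = 134*(143/762) = 9581/381 ≈ 25.147)
Y(g) = g*(381 + g) (Y(g) = (g + 0)*(g + 381) = g*(381 + g))
(Y(290) + L)/(F(-258) + 454798) = (290*(381 + 290) + 9581/381)/((167 - 258) + 454798) = (290*671 + 9581/381)/(-91 + 454798) = (194590 + 9581/381)/454707 = (74148371/381)*(1/454707) = 6740761/15749397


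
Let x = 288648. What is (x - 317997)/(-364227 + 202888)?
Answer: 29349/161339 ≈ 0.18191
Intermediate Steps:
(x - 317997)/(-364227 + 202888) = (288648 - 317997)/(-364227 + 202888) = -29349/(-161339) = -29349*(-1/161339) = 29349/161339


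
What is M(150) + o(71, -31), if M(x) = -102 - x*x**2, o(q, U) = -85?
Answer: -3375187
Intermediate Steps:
M(x) = -102 - x**3
M(150) + o(71, -31) = (-102 - 1*150**3) - 85 = (-102 - 1*3375000) - 85 = (-102 - 3375000) - 85 = -3375102 - 85 = -3375187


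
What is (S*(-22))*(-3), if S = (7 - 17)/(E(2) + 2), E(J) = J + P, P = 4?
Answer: -165/2 ≈ -82.500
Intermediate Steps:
E(J) = 4 + J (E(J) = J + 4 = 4 + J)
S = -5/4 (S = (7 - 17)/((4 + 2) + 2) = -10/(6 + 2) = -10/8 = -10*⅛ = -5/4 ≈ -1.2500)
(S*(-22))*(-3) = -5/4*(-22)*(-3) = (55/2)*(-3) = -165/2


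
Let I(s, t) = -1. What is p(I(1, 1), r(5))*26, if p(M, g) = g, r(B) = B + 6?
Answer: 286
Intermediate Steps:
r(B) = 6 + B
p(I(1, 1), r(5))*26 = (6 + 5)*26 = 11*26 = 286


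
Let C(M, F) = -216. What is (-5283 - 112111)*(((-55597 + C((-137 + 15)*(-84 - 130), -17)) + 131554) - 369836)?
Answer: 34524988430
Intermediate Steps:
(-5283 - 112111)*(((-55597 + C((-137 + 15)*(-84 - 130), -17)) + 131554) - 369836) = (-5283 - 112111)*(((-55597 - 216) + 131554) - 369836) = -117394*((-55813 + 131554) - 369836) = -117394*(75741 - 369836) = -117394*(-294095) = 34524988430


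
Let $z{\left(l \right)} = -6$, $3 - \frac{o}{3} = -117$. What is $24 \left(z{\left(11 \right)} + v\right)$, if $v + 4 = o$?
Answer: $8400$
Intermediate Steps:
$o = 360$ ($o = 9 - -351 = 9 + 351 = 360$)
$v = 356$ ($v = -4 + 360 = 356$)
$24 \left(z{\left(11 \right)} + v\right) = 24 \left(-6 + 356\right) = 24 \cdot 350 = 8400$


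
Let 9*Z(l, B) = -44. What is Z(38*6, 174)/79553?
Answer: -44/715977 ≈ -6.1454e-5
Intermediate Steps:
Z(l, B) = -44/9 (Z(l, B) = (1/9)*(-44) = -44/9)
Z(38*6, 174)/79553 = -44/9/79553 = -44/9*1/79553 = -44/715977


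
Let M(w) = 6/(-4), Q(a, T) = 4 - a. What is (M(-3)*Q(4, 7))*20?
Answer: 0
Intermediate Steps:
M(w) = -3/2 (M(w) = 6*(-¼) = -3/2)
(M(-3)*Q(4, 7))*20 = -3*(4 - 1*4)/2*20 = -3*(4 - 4)/2*20 = -3/2*0*20 = 0*20 = 0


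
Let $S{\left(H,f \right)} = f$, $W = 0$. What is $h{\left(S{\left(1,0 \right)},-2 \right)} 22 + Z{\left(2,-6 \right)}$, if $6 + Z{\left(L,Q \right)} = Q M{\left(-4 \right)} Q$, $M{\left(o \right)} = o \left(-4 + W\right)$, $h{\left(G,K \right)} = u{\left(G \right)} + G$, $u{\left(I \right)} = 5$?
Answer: $680$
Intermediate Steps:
$h{\left(G,K \right)} = 5 + G$
$M{\left(o \right)} = - 4 o$ ($M{\left(o \right)} = o \left(-4 + 0\right) = o \left(-4\right) = - 4 o$)
$Z{\left(L,Q \right)} = -6 + 16 Q^{2}$ ($Z{\left(L,Q \right)} = -6 + Q \left(\left(-4\right) \left(-4\right)\right) Q = -6 + Q 16 Q = -6 + 16 Q Q = -6 + 16 Q^{2}$)
$h{\left(S{\left(1,0 \right)},-2 \right)} 22 + Z{\left(2,-6 \right)} = \left(5 + 0\right) 22 - \left(6 - 16 \left(-6\right)^{2}\right) = 5 \cdot 22 + \left(-6 + 16 \cdot 36\right) = 110 + \left(-6 + 576\right) = 110 + 570 = 680$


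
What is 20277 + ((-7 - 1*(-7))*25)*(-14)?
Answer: 20277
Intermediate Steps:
20277 + ((-7 - 1*(-7))*25)*(-14) = 20277 + ((-7 + 7)*25)*(-14) = 20277 + (0*25)*(-14) = 20277 + 0*(-14) = 20277 + 0 = 20277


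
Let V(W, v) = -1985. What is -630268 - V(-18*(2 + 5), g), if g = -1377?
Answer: -628283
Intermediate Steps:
-630268 - V(-18*(2 + 5), g) = -630268 - 1*(-1985) = -630268 + 1985 = -628283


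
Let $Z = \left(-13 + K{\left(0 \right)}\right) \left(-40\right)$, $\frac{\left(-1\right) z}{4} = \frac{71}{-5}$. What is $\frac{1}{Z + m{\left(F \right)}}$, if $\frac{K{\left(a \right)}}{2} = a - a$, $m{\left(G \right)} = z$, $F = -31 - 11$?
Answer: $\frac{5}{2884} \approx 0.0017337$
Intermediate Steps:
$F = -42$ ($F = -31 - 11 = -42$)
$z = \frac{284}{5}$ ($z = - 4 \frac{71}{-5} = - 4 \cdot 71 \left(- \frac{1}{5}\right) = \left(-4\right) \left(- \frac{71}{5}\right) = \frac{284}{5} \approx 56.8$)
$m{\left(G \right)} = \frac{284}{5}$
$K{\left(a \right)} = 0$ ($K{\left(a \right)} = 2 \left(a - a\right) = 2 \cdot 0 = 0$)
$Z = 520$ ($Z = \left(-13 + 0\right) \left(-40\right) = \left(-13\right) \left(-40\right) = 520$)
$\frac{1}{Z + m{\left(F \right)}} = \frac{1}{520 + \frac{284}{5}} = \frac{1}{\frac{2884}{5}} = \frac{5}{2884}$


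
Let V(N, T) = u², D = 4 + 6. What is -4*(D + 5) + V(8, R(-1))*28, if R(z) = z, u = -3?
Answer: 192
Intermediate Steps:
D = 10
V(N, T) = 9 (V(N, T) = (-3)² = 9)
-4*(D + 5) + V(8, R(-1))*28 = -4*(10 + 5) + 9*28 = -4*15 + 252 = -60 + 252 = 192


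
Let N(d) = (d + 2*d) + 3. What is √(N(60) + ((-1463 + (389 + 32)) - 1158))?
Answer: I*√2017 ≈ 44.911*I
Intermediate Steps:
N(d) = 3 + 3*d (N(d) = 3*d + 3 = 3 + 3*d)
√(N(60) + ((-1463 + (389 + 32)) - 1158)) = √((3 + 3*60) + ((-1463 + (389 + 32)) - 1158)) = √((3 + 180) + ((-1463 + 421) - 1158)) = √(183 + (-1042 - 1158)) = √(183 - 2200) = √(-2017) = I*√2017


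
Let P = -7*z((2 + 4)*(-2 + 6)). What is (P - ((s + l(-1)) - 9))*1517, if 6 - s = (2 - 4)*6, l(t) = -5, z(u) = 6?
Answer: -69782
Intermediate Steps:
s = 18 (s = 6 - (2 - 4)*6 = 6 - (-2)*6 = 6 - 1*(-12) = 6 + 12 = 18)
P = -42 (P = -7*6 = -42)
(P - ((s + l(-1)) - 9))*1517 = (-42 - ((18 - 5) - 9))*1517 = (-42 - (13 - 9))*1517 = (-42 - 1*4)*1517 = (-42 - 4)*1517 = -46*1517 = -69782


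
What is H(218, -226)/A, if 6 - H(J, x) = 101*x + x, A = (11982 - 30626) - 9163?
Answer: -7686/9269 ≈ -0.82922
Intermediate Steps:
A = -27807 (A = -18644 - 9163 = -27807)
H(J, x) = 6 - 102*x (H(J, x) = 6 - (101*x + x) = 6 - 102*x)
H(218, -226)/A = (6 - 102*(-226))/(-27807) = (6 + 23052)*(-1/27807) = 23058*(-1/27807) = -7686/9269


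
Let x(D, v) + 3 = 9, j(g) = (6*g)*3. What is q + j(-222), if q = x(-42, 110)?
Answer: -3990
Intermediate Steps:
j(g) = 18*g
x(D, v) = 6 (x(D, v) = -3 + 9 = 6)
q = 6
q + j(-222) = 6 + 18*(-222) = 6 - 3996 = -3990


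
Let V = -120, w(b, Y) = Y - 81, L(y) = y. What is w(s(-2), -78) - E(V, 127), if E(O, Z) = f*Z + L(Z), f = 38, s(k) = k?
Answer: -5112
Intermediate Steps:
w(b, Y) = -81 + Y
E(O, Z) = 39*Z (E(O, Z) = 38*Z + Z = 39*Z)
w(s(-2), -78) - E(V, 127) = (-81 - 78) - 39*127 = -159 - 1*4953 = -159 - 4953 = -5112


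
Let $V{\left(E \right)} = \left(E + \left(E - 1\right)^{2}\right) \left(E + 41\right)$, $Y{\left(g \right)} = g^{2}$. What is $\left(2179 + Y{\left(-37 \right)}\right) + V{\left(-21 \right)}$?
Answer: $12808$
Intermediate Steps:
$V{\left(E \right)} = \left(41 + E\right) \left(E + \left(-1 + E\right)^{2}\right)$ ($V{\left(E \right)} = \left(E + \left(-1 + E\right)^{2}\right) \left(41 + E\right) = \left(41 + E\right) \left(E + \left(-1 + E\right)^{2}\right)$)
$\left(2179 + Y{\left(-37 \right)}\right) + V{\left(-21 \right)} = \left(2179 + \left(-37\right)^{2}\right) + \left(41 + \left(-21\right)^{3} - -840 + 40 \left(-21\right)^{2}\right) = \left(2179 + 1369\right) + \left(41 - 9261 + 840 + 40 \cdot 441\right) = 3548 + \left(41 - 9261 + 840 + 17640\right) = 3548 + 9260 = 12808$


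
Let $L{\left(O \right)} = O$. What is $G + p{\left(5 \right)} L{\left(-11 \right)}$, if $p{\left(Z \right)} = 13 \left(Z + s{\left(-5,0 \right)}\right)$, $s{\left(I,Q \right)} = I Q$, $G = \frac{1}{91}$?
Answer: $- \frac{65064}{91} \approx -714.99$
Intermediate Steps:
$G = \frac{1}{91} \approx 0.010989$
$p{\left(Z \right)} = 13 Z$ ($p{\left(Z \right)} = 13 \left(Z - 0\right) = 13 \left(Z + 0\right) = 13 Z$)
$G + p{\left(5 \right)} L{\left(-11 \right)} = \frac{1}{91} + 13 \cdot 5 \left(-11\right) = \frac{1}{91} + 65 \left(-11\right) = \frac{1}{91} - 715 = - \frac{65064}{91}$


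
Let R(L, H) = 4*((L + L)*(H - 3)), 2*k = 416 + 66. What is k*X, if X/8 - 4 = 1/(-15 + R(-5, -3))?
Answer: 1737128/225 ≈ 7720.6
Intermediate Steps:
k = 241 (k = (416 + 66)/2 = (½)*482 = 241)
R(L, H) = 8*L*(-3 + H) (R(L, H) = 4*((2*L)*(-3 + H)) = 4*(2*L*(-3 + H)) = 8*L*(-3 + H))
X = 7208/225 (X = 32 + 8/(-15 + 8*(-5)*(-3 - 3)) = 32 + 8/(-15 + 8*(-5)*(-6)) = 32 + 8/(-15 + 240) = 32 + 8/225 = 7208/225 ≈ 32.036)
k*X = 241*(7208/225) = 1737128/225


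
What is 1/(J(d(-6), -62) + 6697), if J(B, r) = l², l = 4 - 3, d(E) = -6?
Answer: 1/6698 ≈ 0.00014930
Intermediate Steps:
l = 1
J(B, r) = 1 (J(B, r) = 1² = 1)
1/(J(d(-6), -62) + 6697) = 1/(1 + 6697) = 1/6698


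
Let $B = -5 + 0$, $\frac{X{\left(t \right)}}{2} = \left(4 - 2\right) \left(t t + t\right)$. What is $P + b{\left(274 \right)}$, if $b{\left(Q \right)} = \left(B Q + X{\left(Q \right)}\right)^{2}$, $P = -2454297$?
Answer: $90015546603$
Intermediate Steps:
$X{\left(t \right)} = 4 t + 4 t^{2}$ ($X{\left(t \right)} = 2 \left(4 - 2\right) \left(t t + t\right) = 2 \cdot 2 \left(t^{2} + t\right) = 2 \cdot 2 \left(t + t^{2}\right) = 2 \left(2 t + 2 t^{2}\right) = 4 t + 4 t^{2}$)
$B = -5$
$b{\left(Q \right)} = \left(- 5 Q + 4 Q \left(1 + Q\right)\right)^{2}$
$P + b{\left(274 \right)} = -2454297 + 274^{2} \left(-1 + 4 \cdot 274\right)^{2} = -2454297 + 75076 \left(-1 + 1096\right)^{2} = -2454297 + 75076 \cdot 1095^{2} = -2454297 + 75076 \cdot 1199025 = -2454297 + 90018000900 = 90015546603$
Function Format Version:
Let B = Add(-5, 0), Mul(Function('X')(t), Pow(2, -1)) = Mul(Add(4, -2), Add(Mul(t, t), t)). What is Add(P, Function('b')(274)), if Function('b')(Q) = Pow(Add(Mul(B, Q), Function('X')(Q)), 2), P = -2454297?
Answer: 90015546603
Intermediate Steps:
Function('X')(t) = Add(Mul(4, t), Mul(4, Pow(t, 2))) (Function('X')(t) = Mul(2, Mul(Add(4, -2), Add(Mul(t, t), t))) = Mul(2, Mul(2, Add(Pow(t, 2), t))) = Mul(2, Mul(2, Add(t, Pow(t, 2)))) = Mul(2, Add(Mul(2, t), Mul(2, Pow(t, 2)))) = Add(Mul(4, t), Mul(4, Pow(t, 2))))
B = -5
Function('b')(Q) = Pow(Add(Mul(-5, Q), Mul(4, Q, Add(1, Q))), 2)
Add(P, Function('b')(274)) = Add(-2454297, Mul(Pow(274, 2), Pow(Add(-1, Mul(4, 274)), 2))) = Add(-2454297, Mul(75076, Pow(Add(-1, 1096), 2))) = Add(-2454297, Mul(75076, Pow(1095, 2))) = Add(-2454297, Mul(75076, 1199025)) = Add(-2454297, 90018000900) = 90015546603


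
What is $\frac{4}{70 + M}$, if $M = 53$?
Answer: $\frac{4}{123} \approx 0.03252$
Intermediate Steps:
$\frac{4}{70 + M} = \frac{4}{70 + 53} = \frac{4}{123}$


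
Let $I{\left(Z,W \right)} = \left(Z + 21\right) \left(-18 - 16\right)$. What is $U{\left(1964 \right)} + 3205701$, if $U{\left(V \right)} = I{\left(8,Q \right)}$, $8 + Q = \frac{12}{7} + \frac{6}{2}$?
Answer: $3204715$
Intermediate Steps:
$Q = - \frac{23}{7}$ ($Q = -8 + \left(\frac{12}{7} + \frac{6}{2}\right) = -8 + \left(12 \cdot \frac{1}{7} + 6 \cdot \frac{1}{2}\right) = -8 + \left(\frac{12}{7} + 3\right) = -8 + \frac{33}{7} = - \frac{23}{7} \approx -3.2857$)
$I{\left(Z,W \right)} = -714 - 34 Z$ ($I{\left(Z,W \right)} = \left(21 + Z\right) \left(-34\right) = -714 - 34 Z$)
$U{\left(V \right)} = -986$ ($U{\left(V \right)} = -714 - 272 = -986$)
$U{\left(1964 \right)} + 3205701 = -986 + 3205701 = 3204715$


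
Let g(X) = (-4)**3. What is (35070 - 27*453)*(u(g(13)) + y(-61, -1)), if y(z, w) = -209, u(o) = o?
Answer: -6235047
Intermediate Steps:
g(X) = -64
(35070 - 27*453)*(u(g(13)) + y(-61, -1)) = (35070 - 27*453)*(-64 - 209) = (35070 - 12231)*(-273) = 22839*(-273) = -6235047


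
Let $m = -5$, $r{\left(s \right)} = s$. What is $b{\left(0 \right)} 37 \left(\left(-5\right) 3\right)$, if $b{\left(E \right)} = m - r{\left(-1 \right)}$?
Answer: $2220$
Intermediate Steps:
$b{\left(E \right)} = -4$ ($b{\left(E \right)} = -5 - -1 = -5 + 1 = -4$)
$b{\left(0 \right)} 37 \left(\left(-5\right) 3\right) = \left(-4\right) 37 \left(\left(-5\right) 3\right) = \left(-148\right) \left(-15\right) = 2220$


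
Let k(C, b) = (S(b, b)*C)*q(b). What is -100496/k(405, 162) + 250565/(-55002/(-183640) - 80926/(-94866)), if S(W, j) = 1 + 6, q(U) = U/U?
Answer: 3093289241011030372/14231041126155 ≈ 2.1736e+5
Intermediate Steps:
q(U) = 1
S(W, j) = 7
k(C, b) = 7*C (k(C, b) = (7*C)*1 = 7*C)
-100496/k(405, 162) + 250565/(-55002/(-183640) - 80926/(-94866)) = -100496/(7*405) + 250565/(-55002/(-183640) - 80926/(-94866)) = -100496/2835 + 250565/(-55002*(-1/183640) - 80926*(-1/94866)) = -100496*1/2835 + 250565/(27501/91820 + 40463/47433) = -100496/2835 + 250565/(5019767593/4355298060) = -100496/2835 + 250565*(4355298060/5019767593) = -100496/2835 + 1091285258403900/5019767593 = 3093289241011030372/14231041126155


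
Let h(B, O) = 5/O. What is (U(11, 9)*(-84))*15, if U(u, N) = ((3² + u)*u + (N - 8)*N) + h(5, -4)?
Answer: -286965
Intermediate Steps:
U(u, N) = -5/4 + N*(-8 + N) + u*(9 + u) (U(u, N) = ((3² + u)*u + (N - 8)*N) + 5/(-4) = ((9 + u)*u + (-8 + N)*N) + 5*(-¼) = (u*(9 + u) + N*(-8 + N)) - 5/4 = (N*(-8 + N) + u*(9 + u)) - 5/4 = -5/4 + N*(-8 + N) + u*(9 + u))
(U(11, 9)*(-84))*15 = ((-5/4 + 9² + 11² - 8*9 + 9*11)*(-84))*15 = ((-5/4 + 81 + 121 - 72 + 99)*(-84))*15 = ((911/4)*(-84))*15 = -19131*15 = -286965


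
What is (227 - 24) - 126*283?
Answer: -35455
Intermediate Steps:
(227 - 24) - 126*283 = 203 - 35658 = -35455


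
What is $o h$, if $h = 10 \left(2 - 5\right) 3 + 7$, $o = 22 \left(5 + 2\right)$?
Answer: $-12782$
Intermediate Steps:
$o = 154$ ($o = 22 \cdot 7 = 154$)
$h = -83$ ($h = 10 \left(\left(-3\right) 3\right) + 7 = 10 \left(-9\right) + 7 = -90 + 7 = -83$)
$o h = 154 \left(-83\right) = -12782$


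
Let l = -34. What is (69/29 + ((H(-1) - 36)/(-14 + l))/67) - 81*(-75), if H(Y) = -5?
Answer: 566801893/93264 ≈ 6077.4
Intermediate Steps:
(69/29 + ((H(-1) - 36)/(-14 + l))/67) - 81*(-75) = (69/29 + ((-5 - 36)/(-14 - 34))/67) - 81*(-75) = (69*(1/29) - 41/(-48)*(1/67)) + 6075 = (69/29 - 41*(-1/48)*(1/67)) + 6075 = (69/29 + (41/48)*(1/67)) + 6075 = (69/29 + 41/3216) + 6075 = 223093/93264 + 6075 = 566801893/93264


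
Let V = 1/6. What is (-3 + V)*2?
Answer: -17/3 ≈ -5.6667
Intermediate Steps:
V = 1/6 ≈ 0.16667
(-3 + V)*2 = (-3 + 1/6)*2 = -17/6*2 = -17/3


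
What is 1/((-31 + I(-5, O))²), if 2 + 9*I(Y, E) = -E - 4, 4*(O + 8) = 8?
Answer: 1/961 ≈ 0.0010406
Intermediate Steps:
O = -6 (O = -8 + (¼)*8 = -8 + 2 = -6)
I(Y, E) = -⅔ - E/9 (I(Y, E) = -2/9 + (-E - 4)/9 = -2/9 + (-4 - E)/9 = -2/9 + (-4/9 - E/9) = -⅔ - E/9)
1/((-31 + I(-5, O))²) = 1/((-31 + (-⅔ - ⅑*(-6)))²) = 1/((-31 + (-⅔ + ⅔))²) = 1/((-31 + 0)²) = 1/((-31)²) = 1/961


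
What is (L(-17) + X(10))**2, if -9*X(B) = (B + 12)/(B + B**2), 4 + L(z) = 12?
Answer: 128881/2025 ≈ 63.645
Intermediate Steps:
L(z) = 8 (L(z) = -4 + 12 = 8)
X(B) = -(12 + B)/(9*(B + B**2)) (X(B) = -(B + 12)/(9*(B + B**2)) = -(12 + B)/(9*(B + B**2)))
(L(-17) + X(10))**2 = (8 + (1/9)*(-12 - 1*10)/(10*(1 + 10)))**2 = (8 + (1/9)*(1/10)*(-12 - 10)/11)**2 = (8 + (1/9)*(1/10)*(1/11)*(-22))**2 = (8 - 1/45)**2 = (359/45)**2 = 128881/2025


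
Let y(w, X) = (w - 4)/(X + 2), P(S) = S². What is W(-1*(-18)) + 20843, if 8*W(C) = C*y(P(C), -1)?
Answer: 21563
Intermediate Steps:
y(w, X) = (-4 + w)/(2 + X)
W(C) = C*(-4 + C²)/8 (W(C) = (C*((-4 + C²)/(2 - 1)))/8 = (C*((-4 + C²)/1))/8 = (C*(1*(-4 + C²)))/8 = (C*(-4 + C²))/8 = C*(-4 + C²)/8)
W(-1*(-18)) + 20843 = (-1*(-18))*(-4 + (-1*(-18))²)/8 + 20843 = (⅛)*18*(-4 + 18²) + 20843 = (⅛)*18*(-4 + 324) + 20843 = (⅛)*18*320 + 20843 = 720 + 20843 = 21563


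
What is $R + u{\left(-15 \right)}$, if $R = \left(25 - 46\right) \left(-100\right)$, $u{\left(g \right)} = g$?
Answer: $2085$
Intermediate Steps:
$R = 2100$ ($R = \left(-21\right) \left(-100\right) = 2100$)
$R + u{\left(-15 \right)} = 2100 - 15 = 2085$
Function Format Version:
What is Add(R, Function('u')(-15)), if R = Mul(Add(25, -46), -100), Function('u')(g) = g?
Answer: 2085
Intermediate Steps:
R = 2100 (R = Mul(-21, -100) = 2100)
Add(R, Function('u')(-15)) = Add(2100, -15) = 2085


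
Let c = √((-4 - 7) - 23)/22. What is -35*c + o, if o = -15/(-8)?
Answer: 15/8 - 35*I*√34/22 ≈ 1.875 - 9.2765*I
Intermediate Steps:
c = I*√34/22 (c = √(-11 - 23)*(1/22) = √(-34)*(1/22) = (I*√34)*(1/22) = I*√34/22 ≈ 0.26504*I)
o = 15/8 (o = -15*(-⅛) = 15/8 ≈ 1.8750)
-35*c + o = -35*I*√34/22 + 15/8 = 15/8 - 35*I*√34/22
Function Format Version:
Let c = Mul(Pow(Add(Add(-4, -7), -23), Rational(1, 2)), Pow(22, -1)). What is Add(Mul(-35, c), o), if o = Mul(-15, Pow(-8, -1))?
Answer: Add(Rational(15, 8), Mul(Rational(-35, 22), I, Pow(34, Rational(1, 2)))) ≈ Add(1.8750, Mul(-9.2765, I))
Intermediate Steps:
c = Mul(Rational(1, 22), I, Pow(34, Rational(1, 2))) (c = Mul(Pow(Add(-11, -23), Rational(1, 2)), Rational(1, 22)) = Mul(Pow(-34, Rational(1, 2)), Rational(1, 22)) = Mul(Mul(I, Pow(34, Rational(1, 2))), Rational(1, 22)) = Mul(Rational(1, 22), I, Pow(34, Rational(1, 2))) ≈ Mul(0.26504, I))
o = Rational(15, 8) (o = Mul(-15, Rational(-1, 8)) = Rational(15, 8) ≈ 1.8750)
Add(Mul(-35, c), o) = Add(Mul(-35, Mul(Rational(1, 22), I, Pow(34, Rational(1, 2)))), Rational(15, 8)) = Add(Mul(Rational(-35, 22), I, Pow(34, Rational(1, 2))), Rational(15, 8)) = Add(Rational(15, 8), Mul(Rational(-35, 22), I, Pow(34, Rational(1, 2))))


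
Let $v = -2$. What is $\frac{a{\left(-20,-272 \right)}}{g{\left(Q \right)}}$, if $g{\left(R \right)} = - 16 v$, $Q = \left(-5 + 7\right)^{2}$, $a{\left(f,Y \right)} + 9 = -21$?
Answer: $- \frac{15}{16} \approx -0.9375$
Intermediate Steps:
$a{\left(f,Y \right)} = -30$ ($a{\left(f,Y \right)} = -9 - 21 = -30$)
$Q = 4$ ($Q = 2^{2} = 4$)
$g{\left(R \right)} = 32$ ($g{\left(R \right)} = \left(-16\right) \left(-2\right) = 32$)
$\frac{a{\left(-20,-272 \right)}}{g{\left(Q \right)}} = - \frac{30}{32} = \left(-30\right) \frac{1}{32} = - \frac{15}{16}$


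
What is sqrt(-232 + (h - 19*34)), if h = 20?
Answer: I*sqrt(858) ≈ 29.292*I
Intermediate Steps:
sqrt(-232 + (h - 19*34)) = sqrt(-232 + (20 - 19*34)) = sqrt(-232 + (20 - 646)) = sqrt(-232 - 626) = sqrt(-858) = I*sqrt(858)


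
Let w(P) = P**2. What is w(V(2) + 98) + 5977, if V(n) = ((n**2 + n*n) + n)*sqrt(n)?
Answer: 15781 + 1960*sqrt(2) ≈ 18553.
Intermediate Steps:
V(n) = sqrt(n)*(n + 2*n**2) (V(n) = ((n**2 + n**2) + n)*sqrt(n) = (2*n**2 + n)*sqrt(n) = (n + 2*n**2)*sqrt(n) = sqrt(n)*(n + 2*n**2))
w(V(2) + 98) + 5977 = (2**(3/2)*(1 + 2*2) + 98)**2 + 5977 = ((2*sqrt(2))*(1 + 4) + 98)**2 + 5977 = ((2*sqrt(2))*5 + 98)**2 + 5977 = (10*sqrt(2) + 98)**2 + 5977 = (98 + 10*sqrt(2))**2 + 5977 = 5977 + (98 + 10*sqrt(2))**2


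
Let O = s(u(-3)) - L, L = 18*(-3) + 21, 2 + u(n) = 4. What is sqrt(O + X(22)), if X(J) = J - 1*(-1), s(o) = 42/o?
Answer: sqrt(77) ≈ 8.7750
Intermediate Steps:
u(n) = 2 (u(n) = -2 + 4 = 2)
L = -33 (L = -54 + 21 = -33)
X(J) = 1 + J (X(J) = J + 1 = 1 + J)
O = 54 (O = 42/2 - 1*(-33) = 42*(1/2) + 33 = 21 + 33 = 54)
sqrt(O + X(22)) = sqrt(54 + (1 + 22)) = sqrt(54 + 23) = sqrt(77)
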